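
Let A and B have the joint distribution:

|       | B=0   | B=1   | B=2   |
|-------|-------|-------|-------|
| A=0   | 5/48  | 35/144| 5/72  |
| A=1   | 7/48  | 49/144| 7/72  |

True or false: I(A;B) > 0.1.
Marginal P(A) (row sums):
  P(A=0) = 5/48 + 35/144 + 5/72 = 5/12
  P(A=1) = 7/48 + 49/144 + 7/72 = 7/12
Marginal P(B) (column sums):
  P(B=0) = 5/48 + 7/48 = 1/4
  P(B=1) = 35/144 + 49/144 = 7/12
  P(B=2) = 5/72 + 7/72 = 1/6

H(A) = -[(5/12)·log₂(5/12) + (7/12)·log₂(7/12)]
  = 0.5263 + 0.4536
  = 0.9799 bits
H(B) = -[(1/4)·log₂(1/4) + (7/12)·log₂(7/12) + (1/6)·log₂(1/6)]
  = 0.5000 + 0.4536 + 0.4308
  = 1.3844 bits
H(A,B) = -[(5/48)·log₂(5/48) + (35/144)·log₂(35/144) + (5/72)·log₂(5/72) + (7/48)·log₂(7/48) + (49/144)·log₂(49/144) + (7/72)·log₂(7/72)]
  = 0.3399 + 0.4960 + 0.2672 + 0.4051 + 0.5292 + 0.3269
  = 2.3643 bits

I(A;B) = H(A) + H(B) - H(A,B)
  = 0.9799 + 1.3844 - 2.3643
  = 0.0000 bits

False. I(A;B) = 0.0000 bits, which is ≤ 0.1 bits.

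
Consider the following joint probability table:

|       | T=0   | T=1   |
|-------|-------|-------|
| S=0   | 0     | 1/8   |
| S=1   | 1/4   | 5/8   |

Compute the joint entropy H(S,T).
H(S,T) = -Σ P(S,T) log₂ P(S,T), summed over the non-zero cells:
H(S,T) = -[(1/8)·log₂(1/8) + (1/4)·log₂(1/4) + (5/8)·log₂(5/8)]
  = 0.3750 + 0.5000 + 0.4238
  = 1.2988 bits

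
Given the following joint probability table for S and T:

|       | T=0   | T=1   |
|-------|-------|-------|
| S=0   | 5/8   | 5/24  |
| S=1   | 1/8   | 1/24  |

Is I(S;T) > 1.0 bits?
Marginal P(S) (row sums):
  P(S=0) = 5/8 + 5/24 = 5/6
  P(S=1) = 1/8 + 1/24 = 1/6
Marginal P(T) (column sums):
  P(T=0) = 5/8 + 1/8 = 3/4
  P(T=1) = 5/24 + 1/24 = 1/4

H(S) = -[(5/6)·log₂(5/6) + (1/6)·log₂(1/6)]
  = 0.2192 + 0.4308
  = 0.6500 bits
H(T) = -[(3/4)·log₂(3/4) + (1/4)·log₂(1/4)]
  = 0.3113 + 0.5000
  = 0.8113 bits
H(S,T) = -[(5/8)·log₂(5/8) + (5/24)·log₂(5/24) + (1/8)·log₂(1/8) + (1/24)·log₂(1/24)]
  = 0.4238 + 0.4715 + 0.3750 + 0.1910
  = 1.4613 bits

I(S;T) = H(S) + H(T) - H(S,T)
  = 0.6500 + 0.8113 - 1.4613
  = 0.0000 bits

No. I(S;T) = 0.0000 bits, which is ≤ 1.0 bits.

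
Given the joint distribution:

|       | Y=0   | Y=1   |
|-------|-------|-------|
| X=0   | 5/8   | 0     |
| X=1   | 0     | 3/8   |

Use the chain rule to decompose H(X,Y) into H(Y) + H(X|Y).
By the chain rule: H(X,Y) = H(Y) + H(X|Y)

Marginal P(Y) (column sums):
  P(Y=0) = 5/8 + 0 = 5/8
  P(Y=1) = 0 + 3/8 = 3/8
H(Y) = -[(5/8)·log₂(5/8) + (3/8)·log₂(3/8)]
  = 0.4238 + 0.5306
  = 0.9544 bits
H(X|Y) = -Σ P(X,Y)·log₂ P(X|Y), where P(X|Y) = P(X,Y) / P(Y)
  (cells with P(X,Y) = 0 contribute 0)
  (X=0,Y=0): P(X|Y) = (5/8)/(5/8) = 1;  -(5/8)·log₂(1) = 0.0000
  (X=1,Y=1): P(X|Y) = (3/8)/(3/8) = 1;  -(3/8)·log₂(1) = 0.0000
H(X|Y) = 0.0000 + 0.0000
  = 0.0000 bits

H(X,Y) = H(Y) + H(X|Y) = 0.9544 + 0.0000 = 0.9544 bits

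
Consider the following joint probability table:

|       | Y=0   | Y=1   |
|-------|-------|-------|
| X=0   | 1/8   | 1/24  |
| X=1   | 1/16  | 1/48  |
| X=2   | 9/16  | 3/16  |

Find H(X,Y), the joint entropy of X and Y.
H(X,Y) = -Σ P(X,Y) log₂ P(X,Y), summed over the non-zero cells:
H(X,Y) = -[(1/8)·log₂(1/8) + (1/24)·log₂(1/24) + (1/16)·log₂(1/16) + (1/48)·log₂(1/48) + (9/16)·log₂(9/16) + (3/16)·log₂(3/16)]
  = 0.3750 + 0.1910 + 0.2500 + 0.1164 + 0.4669 + 0.4528
  = 1.8521 bits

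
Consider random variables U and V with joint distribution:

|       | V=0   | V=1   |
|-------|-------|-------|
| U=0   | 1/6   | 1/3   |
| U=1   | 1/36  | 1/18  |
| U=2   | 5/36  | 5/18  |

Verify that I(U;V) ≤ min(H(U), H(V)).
Marginal P(U) (row sums):
  P(U=0) = 1/6 + 1/3 = 1/2
  P(U=1) = 1/36 + 1/18 = 1/12
  P(U=2) = 5/36 + 5/18 = 5/12
Marginal P(V) (column sums):
  P(V=0) = 1/6 + 1/36 + 5/36 = 1/3
  P(V=1) = 1/3 + 1/18 + 5/18 = 2/3

H(U) = -[(1/2)·log₂(1/2) + (1/12)·log₂(1/12) + (5/12)·log₂(5/12)]
  = 0.5000 + 0.2987 + 0.5263
  = 1.3250 bits
H(V) = -[(1/3)·log₂(1/3) + (2/3)·log₂(2/3)]
  = 0.5283 + 0.3900
  = 0.9183 bits
H(U,V) = -[(1/6)·log₂(1/6) + (1/3)·log₂(1/3) + (1/36)·log₂(1/36) + (1/18)·log₂(1/18) + (5/36)·log₂(5/36) + (5/18)·log₂(5/18)]
  = 0.4308 + 0.5283 + 0.1436 + 0.2317 + 0.3956 + 0.5133
  = 2.2433 bits

I(U;V) = H(U) + H(V) - H(U,V)
  = 1.3250 + 0.9183 - 2.2433
  = 0.0000 bits

min(H(U), H(V)) = min(1.3250, 0.9183) = 0.9183 bits
Since 0.0000 ≤ 0.9183, the bound is satisfied ✓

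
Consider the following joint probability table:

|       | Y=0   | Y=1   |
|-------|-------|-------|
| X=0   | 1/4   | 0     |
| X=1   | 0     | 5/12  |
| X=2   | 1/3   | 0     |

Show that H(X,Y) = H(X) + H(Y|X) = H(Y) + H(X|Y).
Marginal P(X) (row sums):
  P(X=0) = 1/4 + 0 = 1/4
  P(X=1) = 0 + 5/12 = 5/12
  P(X=2) = 1/3 + 0 = 1/3
Marginal P(Y) (column sums):
  P(Y=0) = 1/4 + 0 + 1/3 = 7/12
  P(Y=1) = 0 + 5/12 + 0 = 5/12

Decomposition 1: H(X) + H(Y|X)
H(X) = -[(1/4)·log₂(1/4) + (5/12)·log₂(5/12) + (1/3)·log₂(1/3)]
  = 0.5000 + 0.5263 + 0.5283
  = 1.5546 bits
H(Y|X) = -Σ P(X,Y)·log₂ P(Y|X), where P(Y|X) = P(X,Y) / P(X)
  (cells with P(X,Y) = 0 contribute 0)
  (X=0,Y=0): P(Y|X) = (1/4)/(1/4) = 1;  -(1/4)·log₂(1) = 0.0000
  (X=1,Y=1): P(Y|X) = (5/12)/(5/12) = 1;  -(5/12)·log₂(1) = 0.0000
  (X=2,Y=0): P(Y|X) = (1/3)/(1/3) = 1;  -(1/3)·log₂(1) = 0.0000
H(Y|X) = 0.0000 + 0.0000 + 0.0000
  = 0.0000 bits
H(X) + H(Y|X) = 1.5546 + 0.0000 = 1.5546 bits

Decomposition 2: H(Y) + H(X|Y)
H(Y) = -[(7/12)·log₂(7/12) + (5/12)·log₂(5/12)]
  = 0.4536 + 0.5263
  = 0.9799 bits
H(X|Y) = -Σ P(X,Y)·log₂ P(X|Y), where P(X|Y) = P(X,Y) / P(Y)
  (cells with P(X,Y) = 0 contribute 0)
  (X=0,Y=0): P(X|Y) = (1/4)/(7/12) = 3/7;  -(1/4)·log₂(3/7) = 0.3056
  (X=1,Y=1): P(X|Y) = (5/12)/(5/12) = 1;  -(5/12)·log₂(1) = 0.0000
  (X=2,Y=0): P(X|Y) = (1/3)/(7/12) = 4/7;  -(1/3)·log₂(4/7) = 0.2691
H(X|Y) = 0.3056 + 0.0000 + 0.2691
  = 0.5747 bits
H(Y) + H(X|Y) = 0.9799 + 0.5747 = 1.5546 bits

Direct computation of the joint entropy:
H(X,Y) = -[(1/4)·log₂(1/4) + (5/12)·log₂(5/12) + (1/3)·log₂(1/3)]
  = 0.5000 + 0.5263 + 0.5283
  = 1.5546 bits

All three agree: H(X,Y) = 1.5546 bits ✓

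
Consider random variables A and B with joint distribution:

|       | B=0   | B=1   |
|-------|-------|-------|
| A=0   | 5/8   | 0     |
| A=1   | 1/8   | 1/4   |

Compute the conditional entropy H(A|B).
Marginal P(B) (column sums):
  P(B=0) = 5/8 + 1/8 = 3/4
  P(B=1) = 0 + 1/4 = 1/4

H(A|B) = -Σ P(A,B)·log₂ P(A|B), where P(A|B) = P(A,B) / P(B)
  (cells with P(A,B) = 0 contribute 0)
  (A=0,B=0): P(A|B) = (5/8)/(3/4) = 5/6;  -(5/8)·log₂(5/6) = 0.1644
  (A=1,B=0): P(A|B) = (1/8)/(3/4) = 1/6;  -(1/8)·log₂(1/6) = 0.3231
  (A=1,B=1): P(A|B) = (1/4)/(1/4) = 1;  -(1/4)·log₂(1) = 0.0000
H(A|B) = 0.1644 + 0.3231 + 0.0000
  = 0.4875 bits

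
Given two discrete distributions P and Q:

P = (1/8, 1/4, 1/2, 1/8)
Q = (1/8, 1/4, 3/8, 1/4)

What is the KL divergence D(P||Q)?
D(P||Q) = Σ P(i) log₂(P(i)/Q(i))
  i=0: (1/8) × log₂((1/8)/(1/8)) = (1/8) × log₂(1) = 0.0000
  i=1: (1/4) × log₂((1/4)/(1/4)) = (1/4) × log₂(1) = 0.0000
  i=2: (1/2) × log₂((1/2)/(3/8)) = (1/2) × log₂(4/3) = 0.2075
  i=3: (1/8) × log₂((1/8)/(1/4)) = (1/8) × log₂(1/2) = -0.1250
D(P||Q) = 0.0000 + 0.0000 + 0.2075 - 0.1250
  = 0.0825 bits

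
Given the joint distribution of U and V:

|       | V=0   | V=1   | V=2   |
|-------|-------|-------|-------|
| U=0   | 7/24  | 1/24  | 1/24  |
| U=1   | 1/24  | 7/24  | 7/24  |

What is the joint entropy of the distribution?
H(U,V) = -Σ P(U,V) log₂ P(U,V), summed over the non-zero cells:
H(U,V) = -[(7/24)·log₂(7/24) + (1/24)·log₂(1/24) + (1/24)·log₂(1/24) + (1/24)·log₂(1/24) + (7/24)·log₂(7/24) + (7/24)·log₂(7/24)]
  = 0.5185 + 0.1910 + 0.1910 + 0.1910 + 0.5185 + 0.5185
  = 2.1285 bits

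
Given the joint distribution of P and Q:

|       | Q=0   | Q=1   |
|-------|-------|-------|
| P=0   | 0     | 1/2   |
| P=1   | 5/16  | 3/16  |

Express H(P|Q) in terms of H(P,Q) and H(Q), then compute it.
H(P|Q) = H(P,Q) - H(Q)

Marginal P(Q) (column sums):
  P(Q=0) = 0 + 5/16 = 5/16
  P(Q=1) = 1/2 + 3/16 = 11/16

H(P,Q) = -[(1/2)·log₂(1/2) + (5/16)·log₂(5/16) + (3/16)·log₂(3/16)]
  = 0.5000 + 0.5244 + 0.4528
  = 1.4772 bits
H(Q) = -[(5/16)·log₂(5/16) + (11/16)·log₂(11/16)]
  = 0.5244 + 0.3716
  = 0.8960 bits

H(P|Q) = 1.4772 - 0.8960 = 0.5812 bits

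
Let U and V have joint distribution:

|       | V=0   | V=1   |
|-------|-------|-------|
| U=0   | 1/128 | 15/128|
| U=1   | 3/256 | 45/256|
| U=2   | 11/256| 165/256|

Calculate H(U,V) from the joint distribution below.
H(U,V) = -Σ P(U,V) log₂ P(U,V), summed over the non-zero cells:
H(U,V) = -[(1/128)·log₂(1/128) + (15/128)·log₂(15/128) + (3/256)·log₂(3/256) + (45/256)·log₂(45/256) + (11/256)·log₂(11/256) + (165/256)·log₂(165/256)]
  = 0.0547 + 0.3625 + 0.0752 + 0.4409 + 0.1951 + 0.4084
  = 1.5368 bits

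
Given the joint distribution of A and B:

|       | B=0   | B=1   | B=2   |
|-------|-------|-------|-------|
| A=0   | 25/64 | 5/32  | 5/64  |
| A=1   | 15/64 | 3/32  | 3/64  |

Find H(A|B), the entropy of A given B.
Marginal P(B) (column sums):
  P(B=0) = 25/64 + 15/64 = 5/8
  P(B=1) = 5/32 + 3/32 = 1/4
  P(B=2) = 5/64 + 3/64 = 1/8

H(A|B) = -Σ P(A,B)·log₂ P(A|B), where P(A|B) = P(A,B) / P(B)
  (A=0,B=0): P(A|B) = (25/64)/(5/8) = 5/8;  -(25/64)·log₂(5/8) = 0.2649
  (A=0,B=1): P(A|B) = (5/32)/(1/4) = 5/8;  -(5/32)·log₂(5/8) = 0.1059
  (A=0,B=2): P(A|B) = (5/64)/(1/8) = 5/8;  -(5/64)·log₂(5/8) = 0.0530
  (A=1,B=0): P(A|B) = (15/64)/(5/8) = 3/8;  -(15/64)·log₂(3/8) = 0.3316
  (A=1,B=1): P(A|B) = (3/32)/(1/4) = 3/8;  -(3/32)·log₂(3/8) = 0.1327
  (A=1,B=2): P(A|B) = (3/64)/(1/8) = 3/8;  -(3/64)·log₂(3/8) = 0.0663
H(A|B) = 0.2649 + 0.1059 + 0.0530 + 0.3316 + 0.1327 + 0.0663
  = 0.9544 bits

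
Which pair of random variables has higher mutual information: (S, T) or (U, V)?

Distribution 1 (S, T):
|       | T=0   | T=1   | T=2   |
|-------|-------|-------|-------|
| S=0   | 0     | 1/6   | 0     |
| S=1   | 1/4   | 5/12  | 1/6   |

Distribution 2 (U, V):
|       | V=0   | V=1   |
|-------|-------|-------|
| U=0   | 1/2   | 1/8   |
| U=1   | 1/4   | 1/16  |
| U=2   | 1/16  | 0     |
Distribution 1 (S, T):
Marginal P(S) (row sums):
  P(S=0) = 0 + 1/6 + 0 = 1/6
  P(S=1) = 1/4 + 5/12 + 1/6 = 5/6
Marginal P(T) (column sums):
  P(T=0) = 0 + 1/4 = 1/4
  P(T=1) = 1/6 + 5/12 = 7/12
  P(T=2) = 0 + 1/6 = 1/6

H(S) = -[(1/6)·log₂(1/6) + (5/6)·log₂(5/6)]
  = 0.4308 + 0.2192
  = 0.6500 bits
H(T) = -[(1/4)·log₂(1/4) + (7/12)·log₂(7/12) + (1/6)·log₂(1/6)]
  = 0.5000 + 0.4536 + 0.4308
  = 1.3844 bits
H(S,T) = -[(1/6)·log₂(1/6) + (1/4)·log₂(1/4) + (5/12)·log₂(5/12) + (1/6)·log₂(1/6)]
  = 0.4308 + 0.5000 + 0.5263 + 0.4308
  = 1.8879 bits

I(S;T) = H(S) + H(T) - H(S,T)
  = 0.6500 + 1.3844 - 1.8879
  = 0.1465 bits

Distribution 2 (U, V):
Marginal P(U) (row sums):
  P(U=0) = 1/2 + 1/8 = 5/8
  P(U=1) = 1/4 + 1/16 = 5/16
  P(U=2) = 1/16 + 0 = 1/16
Marginal P(V) (column sums):
  P(V=0) = 1/2 + 1/4 + 1/16 = 13/16
  P(V=1) = 1/8 + 1/16 + 0 = 3/16

H(U) = -[(5/8)·log₂(5/8) + (5/16)·log₂(5/16) + (1/16)·log₂(1/16)]
  = 0.4238 + 0.5244 + 0.2500
  = 1.1982 bits
H(V) = -[(13/16)·log₂(13/16) + (3/16)·log₂(3/16)]
  = 0.2434 + 0.4528
  = 0.6962 bits
H(U,V) = -[(1/2)·log₂(1/2) + (1/8)·log₂(1/8) + (1/4)·log₂(1/4) + (1/16)·log₂(1/16) + (1/16)·log₂(1/16)]
  = 0.5000 + 0.3750 + 0.5000 + 0.2500 + 0.2500
  = 1.8750 bits

I(U;V) = H(U) + H(V) - H(U,V)
  = 1.1982 + 0.6962 - 1.8750
  = 0.0194 bits

I(S;T) = 0.1465 bits > I(U;V) = 0.0194 bits, so (S, T) has the higher mutual information (stronger dependence).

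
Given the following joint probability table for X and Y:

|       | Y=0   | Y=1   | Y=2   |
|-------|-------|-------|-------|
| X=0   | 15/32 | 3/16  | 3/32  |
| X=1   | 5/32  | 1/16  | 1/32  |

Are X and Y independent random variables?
Marginal P(X) (row sums):
  P(X=0) = 15/32 + 3/16 + 3/32 = 3/4
  P(X=1) = 5/32 + 1/16 + 1/32 = 1/4
Marginal P(Y) (column sums):
  P(Y=0) = 15/32 + 5/32 = 5/8
  P(Y=1) = 3/16 + 1/16 = 1/4
  P(Y=2) = 3/32 + 1/32 = 1/8

X and Y are independent iff P(X=i,Y=j) = P(X=i)·P(Y=j) for every cell.
  P(X=0)·P(Y=0) = 3/4 × 5/8 = 15/32 = P(X=0,Y=0) ✓
  P(X=0)·P(Y=1) = 3/4 × 1/4 = 3/16 = P(X=0,Y=1) ✓
  P(X=0)·P(Y=2) = 3/4 × 1/8 = 3/32 = P(X=0,Y=2) ✓
  P(X=1)·P(Y=0) = 1/4 × 5/8 = 5/32 = P(X=1,Y=0) ✓
  P(X=1)·P(Y=1) = 1/4 × 1/4 = 1/16 = P(X=1,Y=1) ✓
  P(X=1)·P(Y=2) = 1/4 × 1/8 = 1/32 = P(X=1,Y=2) ✓

Yes, X and Y are independent: every cell factors, so I(X;Y) = 0 bits.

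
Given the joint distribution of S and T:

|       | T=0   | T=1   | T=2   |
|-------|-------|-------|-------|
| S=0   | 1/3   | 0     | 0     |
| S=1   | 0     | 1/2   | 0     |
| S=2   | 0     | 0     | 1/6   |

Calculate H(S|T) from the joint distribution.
Marginal P(T) (column sums):
  P(T=0) = 1/3 + 0 + 0 = 1/3
  P(T=1) = 0 + 1/2 + 0 = 1/2
  P(T=2) = 0 + 0 + 1/6 = 1/6

H(S|T) = -Σ P(S,T)·log₂ P(S|T), where P(S|T) = P(S,T) / P(T)
  (cells with P(S,T) = 0 contribute 0)
  (S=0,T=0): P(S|T) = (1/3)/(1/3) = 1;  -(1/3)·log₂(1) = 0.0000
  (S=1,T=1): P(S|T) = (1/2)/(1/2) = 1;  -(1/2)·log₂(1) = 0.0000
  (S=2,T=2): P(S|T) = (1/6)/(1/6) = 1;  -(1/6)·log₂(1) = 0.0000
H(S|T) = 0.0000 + 0.0000 + 0.0000
  = 0.0000 bits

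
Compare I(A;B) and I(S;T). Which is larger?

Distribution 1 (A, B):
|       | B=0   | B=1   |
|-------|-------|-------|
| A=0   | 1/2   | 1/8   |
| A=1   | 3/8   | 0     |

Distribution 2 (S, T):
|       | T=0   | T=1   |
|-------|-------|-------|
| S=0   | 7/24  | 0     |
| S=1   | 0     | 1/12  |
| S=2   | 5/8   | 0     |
Distribution 1 (A, B):
Marginal P(A) (row sums):
  P(A=0) = 1/2 + 1/8 = 5/8
  P(A=1) = 3/8 + 0 = 3/8
Marginal P(B) (column sums):
  P(B=0) = 1/2 + 3/8 = 7/8
  P(B=1) = 1/8 + 0 = 1/8

H(A) = -[(5/8)·log₂(5/8) + (3/8)·log₂(3/8)]
  = 0.4238 + 0.5306
  = 0.9544 bits
H(B) = -[(7/8)·log₂(7/8) + (1/8)·log₂(1/8)]
  = 0.1686 + 0.3750
  = 0.5436 bits
H(A,B) = -[(1/2)·log₂(1/2) + (1/8)·log₂(1/8) + (3/8)·log₂(3/8)]
  = 0.5000 + 0.3750 + 0.5306
  = 1.4056 bits

I(A;B) = H(A) + H(B) - H(A,B)
  = 0.9544 + 0.5436 - 1.4056
  = 0.0924 bits

Distribution 2 (S, T):
Marginal P(S) (row sums):
  P(S=0) = 7/24 + 0 = 7/24
  P(S=1) = 0 + 1/12 = 1/12
  P(S=2) = 5/8 + 0 = 5/8
Marginal P(T) (column sums):
  P(T=0) = 7/24 + 0 + 5/8 = 11/12
  P(T=1) = 0 + 1/12 + 0 = 1/12

H(S) = -[(7/24)·log₂(7/24) + (1/12)·log₂(1/12) + (5/8)·log₂(5/8)]
  = 0.5185 + 0.2987 + 0.4238
  = 1.2410 bits
H(T) = -[(11/12)·log₂(11/12) + (1/12)·log₂(1/12)]
  = 0.1151 + 0.2987
  = 0.4138 bits
H(S,T) = -[(7/24)·log₂(7/24) + (1/12)·log₂(1/12) + (5/8)·log₂(5/8)]
  = 0.5185 + 0.2987 + 0.4238
  = 1.2410 bits

I(S;T) = H(S) + H(T) - H(S,T)
  = 1.2410 + 0.4138 - 1.2410
  = 0.4138 bits

I(S;T) = 0.4138 bits > I(A;B) = 0.0924 bits, so (S, T) has the higher mutual information (stronger dependence).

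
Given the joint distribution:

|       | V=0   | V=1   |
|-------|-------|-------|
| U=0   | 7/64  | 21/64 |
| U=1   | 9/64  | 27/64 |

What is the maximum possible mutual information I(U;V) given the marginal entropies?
The upper bound on mutual information is I(U;V) ≤ min(H(U), H(V)).

Marginal P(U) (row sums):
  P(U=0) = 7/64 + 21/64 = 7/16
  P(U=1) = 9/64 + 27/64 = 9/16
Marginal P(V) (column sums):
  P(V=0) = 7/64 + 9/64 = 1/4
  P(V=1) = 21/64 + 27/64 = 3/4

H(U) = -[(7/16)·log₂(7/16) + (9/16)·log₂(9/16)]
  = 0.5218 + 0.4669
  = 0.9887 bits
H(V) = -[(1/4)·log₂(1/4) + (3/4)·log₂(3/4)]
  = 0.5000 + 0.3113
  = 0.8113 bits

Maximum possible I(U;V) = min(0.9887, 0.8113) = 0.8113 bits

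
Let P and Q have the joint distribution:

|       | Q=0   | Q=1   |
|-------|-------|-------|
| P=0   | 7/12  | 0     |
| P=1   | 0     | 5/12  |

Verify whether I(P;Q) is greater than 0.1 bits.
Marginal P(P) (row sums):
  P(P=0) = 7/12 + 0 = 7/12
  P(P=1) = 0 + 5/12 = 5/12
Marginal P(Q) (column sums):
  P(Q=0) = 7/12 + 0 = 7/12
  P(Q=1) = 0 + 5/12 = 5/12

H(P) = -[(7/12)·log₂(7/12) + (5/12)·log₂(5/12)]
  = 0.4536 + 0.5263
  = 0.9799 bits
H(Q) = -[(7/12)·log₂(7/12) + (5/12)·log₂(5/12)]
  = 0.4536 + 0.5263
  = 0.9799 bits
H(P,Q) = -[(7/12)·log₂(7/12) + (5/12)·log₂(5/12)]
  = 0.4536 + 0.5263
  = 0.9799 bits

I(P;Q) = H(P) + H(Q) - H(P,Q)
  = 0.9799 + 0.9799 - 0.9799
  = 0.9799 bits

Yes. I(P;Q) = 0.9799 bits, which is > 0.1 bits.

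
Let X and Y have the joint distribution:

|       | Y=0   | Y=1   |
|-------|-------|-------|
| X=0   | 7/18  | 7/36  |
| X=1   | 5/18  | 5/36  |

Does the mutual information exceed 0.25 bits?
Marginal P(X) (row sums):
  P(X=0) = 7/18 + 7/36 = 7/12
  P(X=1) = 5/18 + 5/36 = 5/12
Marginal P(Y) (column sums):
  P(Y=0) = 7/18 + 5/18 = 2/3
  P(Y=1) = 7/36 + 5/36 = 1/3

H(X) = -[(7/12)·log₂(7/12) + (5/12)·log₂(5/12)]
  = 0.4536 + 0.5263
  = 0.9799 bits
H(Y) = -[(2/3)·log₂(2/3) + (1/3)·log₂(1/3)]
  = 0.3900 + 0.5283
  = 0.9183 bits
H(X,Y) = -[(7/18)·log₂(7/18) + (7/36)·log₂(7/36) + (5/18)·log₂(5/18) + (5/36)·log₂(5/36)]
  = 0.5299 + 0.4594 + 0.5133 + 0.3956
  = 1.8982 bits

I(X;Y) = H(X) + H(Y) - H(X,Y)
  = 0.9799 + 0.9183 - 1.8982
  = 0.0000 bits

No. I(X;Y) = 0.0000 bits, which is ≤ 0.25 bits.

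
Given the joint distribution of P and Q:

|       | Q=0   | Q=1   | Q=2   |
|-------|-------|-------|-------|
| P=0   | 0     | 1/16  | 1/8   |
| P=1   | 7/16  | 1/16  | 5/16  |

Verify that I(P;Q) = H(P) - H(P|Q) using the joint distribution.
Left side, from I(P;Q) = H(P) + H(Q) - H(P,Q):
Marginal P(P) (row sums):
  P(P=0) = 0 + 1/16 + 1/8 = 3/16
  P(P=1) = 7/16 + 1/16 + 5/16 = 13/16
Marginal P(Q) (column sums):
  P(Q=0) = 0 + 7/16 = 7/16
  P(Q=1) = 1/16 + 1/16 = 1/8
  P(Q=2) = 1/8 + 5/16 = 7/16

H(P) = -[(3/16)·log₂(3/16) + (13/16)·log₂(13/16)]
  = 0.4528 + 0.2434
  = 0.6962 bits
H(Q) = -[(7/16)·log₂(7/16) + (1/8)·log₂(1/8) + (7/16)·log₂(7/16)]
  = 0.5218 + 0.3750 + 0.5218
  = 1.4186 bits
H(P,Q) = -[(1/16)·log₂(1/16) + (1/8)·log₂(1/8) + (7/16)·log₂(7/16) + (1/16)·log₂(1/16) + (5/16)·log₂(5/16)]
  = 0.2500 + 0.3750 + 0.5218 + 0.2500 + 0.5244
  = 1.9212 bits

I(P;Q) = H(P) + H(Q) - H(P,Q)
  = 0.6962 + 1.4186 - 1.9212
  = 0.1936 bits

Right side, with H(P|Q) computed directly from the conditional probabilities:
H(P|Q) = -Σ P(P,Q)·log₂ P(P|Q), where P(P|Q) = P(P,Q) / P(Q)
  (cells with P(P,Q) = 0 contribute 0)
  (P=0,Q=1): P(P|Q) = (1/16)/(1/8) = 1/2;  -(1/16)·log₂(1/2) = 0.0625
  (P=0,Q=2): P(P|Q) = (1/8)/(7/16) = 2/7;  -(1/8)·log₂(2/7) = 0.2259
  (P=1,Q=0): P(P|Q) = (7/16)/(7/16) = 1;  -(7/16)·log₂(1) = 0.0000
  (P=1,Q=1): P(P|Q) = (1/16)/(1/8) = 1/2;  -(1/16)·log₂(1/2) = 0.0625
  (P=1,Q=2): P(P|Q) = (5/16)/(7/16) = 5/7;  -(5/16)·log₂(5/7) = 0.1517
H(P|Q) = 0.0625 + 0.2259 + 0.0000 + 0.0625 + 0.1517
  = 0.5026 bits
H(P) - H(P|Q) = 0.6962 - 0.5026 = 0.1936 bits

Both sides equal 0.1936 bits, so I(P;Q) = H(P) - H(P|Q) ✓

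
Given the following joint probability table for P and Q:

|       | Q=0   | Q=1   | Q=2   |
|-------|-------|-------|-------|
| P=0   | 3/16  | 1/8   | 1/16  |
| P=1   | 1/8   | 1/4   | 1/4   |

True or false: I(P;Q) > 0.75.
Marginal P(P) (row sums):
  P(P=0) = 3/16 + 1/8 + 1/16 = 3/8
  P(P=1) = 1/8 + 1/4 + 1/4 = 5/8
Marginal P(Q) (column sums):
  P(Q=0) = 3/16 + 1/8 = 5/16
  P(Q=1) = 1/8 + 1/4 = 3/8
  P(Q=2) = 1/16 + 1/4 = 5/16

H(P) = -[(3/8)·log₂(3/8) + (5/8)·log₂(5/8)]
  = 0.5306 + 0.4238
  = 0.9544 bits
H(Q) = -[(5/16)·log₂(5/16) + (3/8)·log₂(3/8) + (5/16)·log₂(5/16)]
  = 0.5244 + 0.5306 + 0.5244
  = 1.5794 bits
H(P,Q) = -[(3/16)·log₂(3/16) + (1/8)·log₂(1/8) + (1/16)·log₂(1/16) + (1/8)·log₂(1/8) + (1/4)·log₂(1/4) + (1/4)·log₂(1/4)]
  = 0.4528 + 0.3750 + 0.2500 + 0.3750 + 0.5000 + 0.5000
  = 2.4528 bits

I(P;Q) = H(P) + H(Q) - H(P,Q)
  = 0.9544 + 1.5794 - 2.4528
  = 0.0810 bits

False. I(P;Q) = 0.0810 bits, which is ≤ 0.75 bits.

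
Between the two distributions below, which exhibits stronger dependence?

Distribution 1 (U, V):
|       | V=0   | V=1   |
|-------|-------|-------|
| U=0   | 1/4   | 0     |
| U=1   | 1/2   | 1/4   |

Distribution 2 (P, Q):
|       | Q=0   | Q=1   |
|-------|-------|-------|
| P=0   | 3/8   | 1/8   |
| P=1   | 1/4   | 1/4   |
Distribution 1 (U, V):
Marginal P(U) (row sums):
  P(U=0) = 1/4 + 0 = 1/4
  P(U=1) = 1/2 + 1/4 = 3/4
Marginal P(V) (column sums):
  P(V=0) = 1/4 + 1/2 = 3/4
  P(V=1) = 0 + 1/4 = 1/4

H(U) = -[(1/4)·log₂(1/4) + (3/4)·log₂(3/4)]
  = 0.5000 + 0.3113
  = 0.8113 bits
H(V) = -[(3/4)·log₂(3/4) + (1/4)·log₂(1/4)]
  = 0.3113 + 0.5000
  = 0.8113 bits
H(U,V) = -[(1/4)·log₂(1/4) + (1/2)·log₂(1/2) + (1/4)·log₂(1/4)]
  = 0.5000 + 0.5000 + 0.5000
  = 1.5000 bits

I(U;V) = H(U) + H(V) - H(U,V)
  = 0.8113 + 0.8113 - 1.5000
  = 0.1226 bits

Distribution 2 (P, Q):
Marginal P(P) (row sums):
  P(P=0) = 3/8 + 1/8 = 1/2
  P(P=1) = 1/4 + 1/4 = 1/2
Marginal P(Q) (column sums):
  P(Q=0) = 3/8 + 1/4 = 5/8
  P(Q=1) = 1/8 + 1/4 = 3/8

H(P) = -[(1/2)·log₂(1/2) + (1/2)·log₂(1/2)]
  = 0.5000 + 0.5000
  = 1.0000 bits
H(Q) = -[(5/8)·log₂(5/8) + (3/8)·log₂(3/8)]
  = 0.4238 + 0.5306
  = 0.9544 bits
H(P,Q) = -[(3/8)·log₂(3/8) + (1/8)·log₂(1/8) + (1/4)·log₂(1/4) + (1/4)·log₂(1/4)]
  = 0.5306 + 0.3750 + 0.5000 + 0.5000
  = 1.9056 bits

I(P;Q) = H(P) + H(Q) - H(P,Q)
  = 1.0000 + 0.9544 - 1.9056
  = 0.0488 bits

I(U;V) = 0.1226 bits > I(P;Q) = 0.0488 bits, so (U, V) has the higher mutual information (stronger dependence).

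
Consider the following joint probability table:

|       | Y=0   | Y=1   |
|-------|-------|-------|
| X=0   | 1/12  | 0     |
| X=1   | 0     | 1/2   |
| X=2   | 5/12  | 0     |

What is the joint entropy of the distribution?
H(X,Y) = -Σ P(X,Y) log₂ P(X,Y), summed over the non-zero cells:
H(X,Y) = -[(1/12)·log₂(1/12) + (1/2)·log₂(1/2) + (5/12)·log₂(5/12)]
  = 0.2987 + 0.5000 + 0.5263
  = 1.3250 bits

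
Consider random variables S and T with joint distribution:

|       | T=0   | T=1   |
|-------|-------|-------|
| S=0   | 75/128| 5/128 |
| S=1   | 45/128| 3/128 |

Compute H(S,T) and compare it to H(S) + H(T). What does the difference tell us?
Marginal P(S) (row sums):
  P(S=0) = 75/128 + 5/128 = 5/8
  P(S=1) = 45/128 + 3/128 = 3/8
Marginal P(T) (column sums):
  P(T=0) = 75/128 + 45/128 = 15/16
  P(T=1) = 5/128 + 3/128 = 1/16

H(S,T) = -[(75/128)·log₂(75/128) + (5/128)·log₂(5/128) + (45/128)·log₂(45/128) + (3/128)·log₂(3/128)]
  = 0.4519 + 0.1827 + 0.5302 + 0.1269
  = 1.2917 bits
H(S) = -[(5/8)·log₂(5/8) + (3/8)·log₂(3/8)]
  = 0.4238 + 0.5306
  = 0.9544 bits
H(T) = -[(15/16)·log₂(15/16) + (1/16)·log₂(1/16)]
  = 0.0873 + 0.2500
  = 0.3373 bits

H(S) + H(T) = 0.9544 + 0.3373 = 1.2917 bits
Difference: H(S) + H(T) - H(S,T) = 1.2917 - 1.2917 = 0.0000 bits = I(S;T)

The difference is the mutual information; it is 0 here, so S and T are independent (the joint entropy equals the sum of the marginal entropies).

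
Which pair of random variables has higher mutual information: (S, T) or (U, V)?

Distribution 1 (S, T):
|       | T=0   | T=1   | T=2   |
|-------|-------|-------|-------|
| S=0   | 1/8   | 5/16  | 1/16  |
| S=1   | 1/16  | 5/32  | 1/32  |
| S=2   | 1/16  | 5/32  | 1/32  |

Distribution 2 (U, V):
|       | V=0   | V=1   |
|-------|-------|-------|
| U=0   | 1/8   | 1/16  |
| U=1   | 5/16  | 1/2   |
Distribution 1 (S, T):
Marginal P(S) (row sums):
  P(S=0) = 1/8 + 5/16 + 1/16 = 1/2
  P(S=1) = 1/16 + 5/32 + 1/32 = 1/4
  P(S=2) = 1/16 + 5/32 + 1/32 = 1/4
Marginal P(T) (column sums):
  P(T=0) = 1/8 + 1/16 + 1/16 = 1/4
  P(T=1) = 5/16 + 5/32 + 5/32 = 5/8
  P(T=2) = 1/16 + 1/32 + 1/32 = 1/8

H(S) = -[(1/2)·log₂(1/2) + (1/4)·log₂(1/4) + (1/4)·log₂(1/4)]
  = 0.5000 + 0.5000 + 0.5000
  = 1.5000 bits
H(T) = -[(1/4)·log₂(1/4) + (5/8)·log₂(5/8) + (1/8)·log₂(1/8)]
  = 0.5000 + 0.4238 + 0.3750
  = 1.2988 bits
H(S,T) = -[(1/8)·log₂(1/8) + (5/16)·log₂(5/16) + (1/16)·log₂(1/16) + (1/16)·log₂(1/16) + (5/32)·log₂(5/32) + (1/32)·log₂(1/32) + (1/16)·log₂(1/16) + (5/32)·log₂(5/32) + (1/32)·log₂(1/32)]
  = 0.3750 + 0.5244 + 0.2500 + 0.2500 + 0.4184 + 0.1563 + 0.2500 + 0.4184 + 0.1563
  = 2.7988 bits

I(S;T) = H(S) + H(T) - H(S,T)
  = 1.5000 + 1.2988 - 2.7988
  = 0.0000 bits

Distribution 2 (U, V):
Marginal P(U) (row sums):
  P(U=0) = 1/8 + 1/16 = 3/16
  P(U=1) = 5/16 + 1/2 = 13/16
Marginal P(V) (column sums):
  P(V=0) = 1/8 + 5/16 = 7/16
  P(V=1) = 1/16 + 1/2 = 9/16

H(U) = -[(3/16)·log₂(3/16) + (13/16)·log₂(13/16)]
  = 0.4528 + 0.2434
  = 0.6962 bits
H(V) = -[(7/16)·log₂(7/16) + (9/16)·log₂(9/16)]
  = 0.5218 + 0.4669
  = 0.9887 bits
H(U,V) = -[(1/8)·log₂(1/8) + (1/16)·log₂(1/16) + (5/16)·log₂(5/16) + (1/2)·log₂(1/2)]
  = 0.3750 + 0.2500 + 0.5244 + 0.5000
  = 1.6494 bits

I(U;V) = H(U) + H(V) - H(U,V)
  = 0.6962 + 0.9887 - 1.6494
  = 0.0355 bits

I(U;V) = 0.0355 bits > I(S;T) = 0.0000 bits, so (U, V) has the higher mutual information (stronger dependence).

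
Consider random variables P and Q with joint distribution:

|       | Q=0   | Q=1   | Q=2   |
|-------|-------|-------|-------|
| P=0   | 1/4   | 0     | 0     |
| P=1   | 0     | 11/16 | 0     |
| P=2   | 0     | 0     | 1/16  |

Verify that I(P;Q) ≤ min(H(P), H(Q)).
Marginal P(P) (row sums):
  P(P=0) = 1/4 + 0 + 0 = 1/4
  P(P=1) = 0 + 11/16 + 0 = 11/16
  P(P=2) = 0 + 0 + 1/16 = 1/16
Marginal P(Q) (column sums):
  P(Q=0) = 1/4 + 0 + 0 = 1/4
  P(Q=1) = 0 + 11/16 + 0 = 11/16
  P(Q=2) = 0 + 0 + 1/16 = 1/16

H(P) = -[(1/4)·log₂(1/4) + (11/16)·log₂(11/16) + (1/16)·log₂(1/16)]
  = 0.5000 + 0.3716 + 0.2500
  = 1.1216 bits
H(Q) = -[(1/4)·log₂(1/4) + (11/16)·log₂(11/16) + (1/16)·log₂(1/16)]
  = 0.5000 + 0.3716 + 0.2500
  = 1.1216 bits
H(P,Q) = -[(1/4)·log₂(1/4) + (11/16)·log₂(11/16) + (1/16)·log₂(1/16)]
  = 0.5000 + 0.3716 + 0.2500
  = 1.1216 bits

I(P;Q) = H(P) + H(Q) - H(P,Q)
  = 1.1216 + 1.1216 - 1.1216
  = 1.1216 bits

min(H(P), H(Q)) = min(1.1216, 1.1216) = 1.1216 bits
Since 1.1216 ≤ 1.1216, the bound is satisfied ✓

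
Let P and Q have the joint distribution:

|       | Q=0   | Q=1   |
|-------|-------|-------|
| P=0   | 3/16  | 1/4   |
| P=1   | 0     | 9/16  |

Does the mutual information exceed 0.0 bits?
Marginal P(P) (row sums):
  P(P=0) = 3/16 + 1/4 = 7/16
  P(P=1) = 0 + 9/16 = 9/16
Marginal P(Q) (column sums):
  P(Q=0) = 3/16 + 0 = 3/16
  P(Q=1) = 1/4 + 9/16 = 13/16

H(P) = -[(7/16)·log₂(7/16) + (9/16)·log₂(9/16)]
  = 0.5218 + 0.4669
  = 0.9887 bits
H(Q) = -[(3/16)·log₂(3/16) + (13/16)·log₂(13/16)]
  = 0.4528 + 0.2434
  = 0.6962 bits
H(P,Q) = -[(3/16)·log₂(3/16) + (1/4)·log₂(1/4) + (9/16)·log₂(9/16)]
  = 0.4528 + 0.5000 + 0.4669
  = 1.4197 bits

I(P;Q) = H(P) + H(Q) - H(P,Q)
  = 0.9887 + 0.6962 - 1.4197
  = 0.2652 bits

Yes. I(P;Q) = 0.2652 bits, which is > 0.0 bits.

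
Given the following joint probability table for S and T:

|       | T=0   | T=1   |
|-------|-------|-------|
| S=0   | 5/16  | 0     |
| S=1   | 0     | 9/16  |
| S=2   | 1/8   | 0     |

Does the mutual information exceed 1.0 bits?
Marginal P(S) (row sums):
  P(S=0) = 5/16 + 0 = 5/16
  P(S=1) = 0 + 9/16 = 9/16
  P(S=2) = 1/8 + 0 = 1/8
Marginal P(T) (column sums):
  P(T=0) = 5/16 + 0 + 1/8 = 7/16
  P(T=1) = 0 + 9/16 + 0 = 9/16

H(S) = -[(5/16)·log₂(5/16) + (9/16)·log₂(9/16) + (1/8)·log₂(1/8)]
  = 0.5244 + 0.4669 + 0.3750
  = 1.3663 bits
H(T) = -[(7/16)·log₂(7/16) + (9/16)·log₂(9/16)]
  = 0.5218 + 0.4669
  = 0.9887 bits
H(S,T) = -[(5/16)·log₂(5/16) + (9/16)·log₂(9/16) + (1/8)·log₂(1/8)]
  = 0.5244 + 0.4669 + 0.3750
  = 1.3663 bits

I(S;T) = H(S) + H(T) - H(S,T)
  = 1.3663 + 0.9887 - 1.3663
  = 0.9887 bits

No. I(S;T) = 0.9887 bits, which is ≤ 1.0 bits.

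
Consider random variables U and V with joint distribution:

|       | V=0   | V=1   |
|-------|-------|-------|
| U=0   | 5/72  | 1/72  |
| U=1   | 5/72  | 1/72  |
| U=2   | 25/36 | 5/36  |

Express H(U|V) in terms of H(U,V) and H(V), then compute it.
H(U|V) = H(U,V) - H(V)

Marginal P(V) (column sums):
  P(V=0) = 5/72 + 5/72 + 25/36 = 5/6
  P(V=1) = 1/72 + 1/72 + 5/36 = 1/6

H(U,V) = -[(5/72)·log₂(5/72) + (1/72)·log₂(1/72) + (5/72)·log₂(5/72) + (1/72)·log₂(1/72) + (25/36)·log₂(25/36) + (5/36)·log₂(5/36)]
  = 0.2672 + 0.0857 + 0.2672 + 0.0857 + 0.3653 + 0.3956
  = 1.4667 bits
H(V) = -[(5/6)·log₂(5/6) + (1/6)·log₂(1/6)]
  = 0.2192 + 0.4308
  = 0.6500 bits

H(U|V) = 1.4667 - 0.6500 = 0.8167 bits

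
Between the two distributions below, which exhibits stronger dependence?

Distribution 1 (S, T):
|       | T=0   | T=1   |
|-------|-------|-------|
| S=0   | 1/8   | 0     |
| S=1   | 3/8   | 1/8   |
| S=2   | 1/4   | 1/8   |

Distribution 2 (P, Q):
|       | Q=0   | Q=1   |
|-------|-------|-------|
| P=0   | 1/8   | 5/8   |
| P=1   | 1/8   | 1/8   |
Distribution 1 (S, T):
Marginal P(S) (row sums):
  P(S=0) = 1/8 + 0 = 1/8
  P(S=1) = 3/8 + 1/8 = 1/2
  P(S=2) = 1/4 + 1/8 = 3/8
Marginal P(T) (column sums):
  P(T=0) = 1/8 + 3/8 + 1/4 = 3/4
  P(T=1) = 0 + 1/8 + 1/8 = 1/4

H(S) = -[(1/8)·log₂(1/8) + (1/2)·log₂(1/2) + (3/8)·log₂(3/8)]
  = 0.3750 + 0.5000 + 0.5306
  = 1.4056 bits
H(T) = -[(3/4)·log₂(3/4) + (1/4)·log₂(1/4)]
  = 0.3113 + 0.5000
  = 0.8113 bits
H(S,T) = -[(1/8)·log₂(1/8) + (3/8)·log₂(3/8) + (1/8)·log₂(1/8) + (1/4)·log₂(1/4) + (1/8)·log₂(1/8)]
  = 0.3750 + 0.5306 + 0.3750 + 0.5000 + 0.3750
  = 2.1556 bits

I(S;T) = H(S) + H(T) - H(S,T)
  = 1.4056 + 0.8113 - 2.1556
  = 0.0613 bits

Distribution 2 (P, Q):
Marginal P(P) (row sums):
  P(P=0) = 1/8 + 5/8 = 3/4
  P(P=1) = 1/8 + 1/8 = 1/4
Marginal P(Q) (column sums):
  P(Q=0) = 1/8 + 1/8 = 1/4
  P(Q=1) = 5/8 + 1/8 = 3/4

H(P) = -[(3/4)·log₂(3/4) + (1/4)·log₂(1/4)]
  = 0.3113 + 0.5000
  = 0.8113 bits
H(Q) = -[(1/4)·log₂(1/4) + (3/4)·log₂(3/4)]
  = 0.5000 + 0.3113
  = 0.8113 bits
H(P,Q) = -[(1/8)·log₂(1/8) + (5/8)·log₂(5/8) + (1/8)·log₂(1/8) + (1/8)·log₂(1/8)]
  = 0.3750 + 0.4238 + 0.3750 + 0.3750
  = 1.5488 bits

I(P;Q) = H(P) + H(Q) - H(P,Q)
  = 0.8113 + 0.8113 - 1.5488
  = 0.0738 bits

I(P;Q) = 0.0738 bits > I(S;T) = 0.0613 bits, so (P, Q) has the higher mutual information (stronger dependence).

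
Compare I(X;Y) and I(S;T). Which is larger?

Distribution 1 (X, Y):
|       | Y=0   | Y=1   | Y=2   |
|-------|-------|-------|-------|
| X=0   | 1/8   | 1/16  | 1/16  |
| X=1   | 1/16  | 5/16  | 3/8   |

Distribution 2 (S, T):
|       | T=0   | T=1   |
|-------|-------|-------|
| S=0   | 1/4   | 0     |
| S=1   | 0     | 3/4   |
Distribution 1 (X, Y):
Marginal P(X) (row sums):
  P(X=0) = 1/8 + 1/16 + 1/16 = 1/4
  P(X=1) = 1/16 + 5/16 + 3/8 = 3/4
Marginal P(Y) (column sums):
  P(Y=0) = 1/8 + 1/16 = 3/16
  P(Y=1) = 1/16 + 5/16 = 3/8
  P(Y=2) = 1/16 + 3/8 = 7/16

H(X) = -[(1/4)·log₂(1/4) + (3/4)·log₂(3/4)]
  = 0.5000 + 0.3113
  = 0.8113 bits
H(Y) = -[(3/16)·log₂(3/16) + (3/8)·log₂(3/8) + (7/16)·log₂(7/16)]
  = 0.4528 + 0.5306 + 0.5218
  = 1.5052 bits
H(X,Y) = -[(1/8)·log₂(1/8) + (1/16)·log₂(1/16) + (1/16)·log₂(1/16) + (1/16)·log₂(1/16) + (5/16)·log₂(5/16) + (3/8)·log₂(3/8)]
  = 0.3750 + 0.2500 + 0.2500 + 0.2500 + 0.5244 + 0.5306
  = 2.1800 bits

I(X;Y) = H(X) + H(Y) - H(X,Y)
  = 0.8113 + 1.5052 - 2.1800
  = 0.1365 bits

Distribution 2 (S, T):
Marginal P(S) (row sums):
  P(S=0) = 1/4 + 0 = 1/4
  P(S=1) = 0 + 3/4 = 3/4
Marginal P(T) (column sums):
  P(T=0) = 1/4 + 0 = 1/4
  P(T=1) = 0 + 3/4 = 3/4

H(S) = -[(1/4)·log₂(1/4) + (3/4)·log₂(3/4)]
  = 0.5000 + 0.3113
  = 0.8113 bits
H(T) = -[(1/4)·log₂(1/4) + (3/4)·log₂(3/4)]
  = 0.5000 + 0.3113
  = 0.8113 bits
H(S,T) = -[(1/4)·log₂(1/4) + (3/4)·log₂(3/4)]
  = 0.5000 + 0.3113
  = 0.8113 bits

I(S;T) = H(S) + H(T) - H(S,T)
  = 0.8113 + 0.8113 - 0.8113
  = 0.8113 bits

I(S;T) = 0.8113 bits > I(X;Y) = 0.1365 bits, so (S, T) has the higher mutual information (stronger dependence).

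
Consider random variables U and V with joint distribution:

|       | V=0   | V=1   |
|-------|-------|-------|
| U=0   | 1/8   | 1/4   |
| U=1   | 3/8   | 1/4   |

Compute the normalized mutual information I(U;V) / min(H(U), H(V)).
Marginal P(U) (row sums):
  P(U=0) = 1/8 + 1/4 = 3/8
  P(U=1) = 3/8 + 1/4 = 5/8
Marginal P(V) (column sums):
  P(V=0) = 1/8 + 3/8 = 1/2
  P(V=1) = 1/4 + 1/4 = 1/2

H(U) = -[(3/8)·log₂(3/8) + (5/8)·log₂(5/8)]
  = 0.5306 + 0.4238
  = 0.9544 bits
H(V) = -[(1/2)·log₂(1/2) + (1/2)·log₂(1/2)]
  = 0.5000 + 0.5000
  = 1.0000 bits
H(U,V) = -[(1/8)·log₂(1/8) + (1/4)·log₂(1/4) + (3/8)·log₂(3/8) + (1/4)·log₂(1/4)]
  = 0.3750 + 0.5000 + 0.5306 + 0.5000
  = 1.9056 bits

I(U;V) = H(U) + H(V) - H(U,V)
  = 0.9544 + 1.0000 - 1.9056
  = 0.0488 bits

min(H(U), H(V)) = min(0.9544, 1.0000) = 0.9544 bits
Normalized MI = 0.0488 / 0.9544 = 0.0511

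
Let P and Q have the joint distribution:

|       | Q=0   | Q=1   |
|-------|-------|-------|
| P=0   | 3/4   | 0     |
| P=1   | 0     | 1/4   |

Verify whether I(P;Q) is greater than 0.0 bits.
Marginal P(P) (row sums):
  P(P=0) = 3/4 + 0 = 3/4
  P(P=1) = 0 + 1/4 = 1/4
Marginal P(Q) (column sums):
  P(Q=0) = 3/4 + 0 = 3/4
  P(Q=1) = 0 + 1/4 = 1/4

H(P) = -[(3/4)·log₂(3/4) + (1/4)·log₂(1/4)]
  = 0.3113 + 0.5000
  = 0.8113 bits
H(Q) = -[(3/4)·log₂(3/4) + (1/4)·log₂(1/4)]
  = 0.3113 + 0.5000
  = 0.8113 bits
H(P,Q) = -[(3/4)·log₂(3/4) + (1/4)·log₂(1/4)]
  = 0.3113 + 0.5000
  = 0.8113 bits

I(P;Q) = H(P) + H(Q) - H(P,Q)
  = 0.8113 + 0.8113 - 0.8113
  = 0.8113 bits

Yes. I(P;Q) = 0.8113 bits, which is > 0.0 bits.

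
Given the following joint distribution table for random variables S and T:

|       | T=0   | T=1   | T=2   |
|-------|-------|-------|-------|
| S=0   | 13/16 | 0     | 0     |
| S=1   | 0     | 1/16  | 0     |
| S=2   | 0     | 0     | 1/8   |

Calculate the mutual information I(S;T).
Marginal P(S) (row sums):
  P(S=0) = 13/16 + 0 + 0 = 13/16
  P(S=1) = 0 + 1/16 + 0 = 1/16
  P(S=2) = 0 + 0 + 1/8 = 1/8
Marginal P(T) (column sums):
  P(T=0) = 13/16 + 0 + 0 = 13/16
  P(T=1) = 0 + 1/16 + 0 = 1/16
  P(T=2) = 0 + 0 + 1/8 = 1/8

H(S) = -[(13/16)·log₂(13/16) + (1/16)·log₂(1/16) + (1/8)·log₂(1/8)]
  = 0.2434 + 0.2500 + 0.3750
  = 0.8684 bits
H(T) = -[(13/16)·log₂(13/16) + (1/16)·log₂(1/16) + (1/8)·log₂(1/8)]
  = 0.2434 + 0.2500 + 0.3750
  = 0.8684 bits
H(S,T) = -[(13/16)·log₂(13/16) + (1/16)·log₂(1/16) + (1/8)·log₂(1/8)]
  = 0.2434 + 0.2500 + 0.3750
  = 0.8684 bits

I(S;T) = H(S) + H(T) - H(S,T)
  = 0.8684 + 0.8684 - 0.8684
  = 0.8684 bits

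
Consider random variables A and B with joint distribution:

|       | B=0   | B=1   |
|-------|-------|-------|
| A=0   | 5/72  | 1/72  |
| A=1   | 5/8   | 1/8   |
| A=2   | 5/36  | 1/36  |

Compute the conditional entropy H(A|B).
Marginal P(B) (column sums):
  P(B=0) = 5/72 + 5/8 + 5/36 = 5/6
  P(B=1) = 1/72 + 1/8 + 1/36 = 1/6

H(A|B) = -Σ P(A,B)·log₂ P(A|B), where P(A|B) = P(A,B) / P(B)
  (A=0,B=0): P(A|B) = (5/72)/(5/6) = 1/12;  -(5/72)·log₂(1/12) = 0.2490
  (A=0,B=1): P(A|B) = (1/72)/(1/6) = 1/12;  -(1/72)·log₂(1/12) = 0.0498
  (A=1,B=0): P(A|B) = (5/8)/(5/6) = 3/4;  -(5/8)·log₂(3/4) = 0.2594
  (A=1,B=1): P(A|B) = (1/8)/(1/6) = 3/4;  -(1/8)·log₂(3/4) = 0.0519
  (A=2,B=0): P(A|B) = (5/36)/(5/6) = 1/6;  -(5/36)·log₂(1/6) = 0.3590
  (A=2,B=1): P(A|B) = (1/36)/(1/6) = 1/6;  -(1/36)·log₂(1/6) = 0.0718
H(A|B) = 0.2490 + 0.0498 + 0.2594 + 0.0519 + 0.3590 + 0.0718
  = 1.0409 bits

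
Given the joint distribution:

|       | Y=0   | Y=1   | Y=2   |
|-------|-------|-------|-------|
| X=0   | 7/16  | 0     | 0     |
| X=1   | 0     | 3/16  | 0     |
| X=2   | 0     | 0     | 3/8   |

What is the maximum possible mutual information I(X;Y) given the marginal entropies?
The upper bound on mutual information is I(X;Y) ≤ min(H(X), H(Y)).

Marginal P(X) (row sums):
  P(X=0) = 7/16 + 0 + 0 = 7/16
  P(X=1) = 0 + 3/16 + 0 = 3/16
  P(X=2) = 0 + 0 + 3/8 = 3/8
Marginal P(Y) (column sums):
  P(Y=0) = 7/16 + 0 + 0 = 7/16
  P(Y=1) = 0 + 3/16 + 0 = 3/16
  P(Y=2) = 0 + 0 + 3/8 = 3/8

H(X) = -[(7/16)·log₂(7/16) + (3/16)·log₂(3/16) + (3/8)·log₂(3/8)]
  = 0.5218 + 0.4528 + 0.5306
  = 1.5052 bits
H(Y) = -[(7/16)·log₂(7/16) + (3/16)·log₂(3/16) + (3/8)·log₂(3/8)]
  = 0.5218 + 0.4528 + 0.5306
  = 1.5052 bits

Maximum possible I(X;Y) = min(1.5052, 1.5052) = 1.5052 bits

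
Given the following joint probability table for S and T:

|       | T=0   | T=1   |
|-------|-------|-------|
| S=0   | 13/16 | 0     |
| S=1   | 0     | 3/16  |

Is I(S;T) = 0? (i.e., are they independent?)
Marginal P(S) (row sums):
  P(S=0) = 13/16 + 0 = 13/16
  P(S=1) = 0 + 3/16 = 3/16
Marginal P(T) (column sums):
  P(T=0) = 13/16 + 0 = 13/16
  P(T=1) = 0 + 3/16 = 3/16

S and T are independent iff P(S=i,T=j) = P(S=i)·P(T=j) for every cell.
  P(S=0)·P(T=0) = 13/16 × 13/16 = 169/256, but P(S=0,T=0) = 13/16 ✗

No, S and T are not independent. Quantitatively, I(S;T) > 0:

H(S) = -[(13/16)·log₂(13/16) + (3/16)·log₂(3/16)]
  = 0.2434 + 0.4528
  = 0.6962 bits
H(T) = -[(13/16)·log₂(13/16) + (3/16)·log₂(3/16)]
  = 0.2434 + 0.4528
  = 0.6962 bits
H(S,T) = -[(13/16)·log₂(13/16) + (3/16)·log₂(3/16)]
  = 0.2434 + 0.4528
  = 0.6962 bits
I(S;T) = H(S) + H(T) - H(S,T) = 0.6962 + 0.6962 - 0.6962 = 0.6962 bits > 0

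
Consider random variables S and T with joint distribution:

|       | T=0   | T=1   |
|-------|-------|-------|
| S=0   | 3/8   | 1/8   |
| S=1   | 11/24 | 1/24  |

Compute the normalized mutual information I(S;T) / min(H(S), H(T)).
Marginal P(S) (row sums):
  P(S=0) = 3/8 + 1/8 = 1/2
  P(S=1) = 11/24 + 1/24 = 1/2
Marginal P(T) (column sums):
  P(T=0) = 3/8 + 11/24 = 5/6
  P(T=1) = 1/8 + 1/24 = 1/6

H(S) = -[(1/2)·log₂(1/2) + (1/2)·log₂(1/2)]
  = 0.5000 + 0.5000
  = 1.0000 bits
H(T) = -[(5/6)·log₂(5/6) + (1/6)·log₂(1/6)]
  = 0.2192 + 0.4308
  = 0.6500 bits
H(S,T) = -[(3/8)·log₂(3/8) + (1/8)·log₂(1/8) + (11/24)·log₂(11/24) + (1/24)·log₂(1/24)]
  = 0.5306 + 0.3750 + 0.5159 + 0.1910
  = 1.6125 bits

I(S;T) = H(S) + H(T) - H(S,T)
  = 1.0000 + 0.6500 - 1.6125
  = 0.0375 bits

min(H(S), H(T)) = min(1.0000, 0.6500) = 0.6500 bits
Normalized MI = 0.0375 / 0.6500 = 0.0577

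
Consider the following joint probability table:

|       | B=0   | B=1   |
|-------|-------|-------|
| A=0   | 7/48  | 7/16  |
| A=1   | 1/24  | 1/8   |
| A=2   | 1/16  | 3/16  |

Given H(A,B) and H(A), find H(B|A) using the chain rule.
From the chain rule: H(A,B) = H(A) + H(B|A)
Therefore: H(B|A) = H(A,B) - H(A)

H(A,B) = -[(7/48)·log₂(7/48) + (7/16)·log₂(7/16) + (1/24)·log₂(1/24) + (1/8)·log₂(1/8) + (1/16)·log₂(1/16) + (3/16)·log₂(3/16)]
  = 0.4051 + 0.5218 + 0.1910 + 0.3750 + 0.2500 + 0.4528
  = 2.1957 bits
Marginal P(A) (row sums):
  P(A=0) = 7/48 + 7/16 = 7/12
  P(A=1) = 1/24 + 1/8 = 1/6
  P(A=2) = 1/16 + 3/16 = 1/4
H(A) = -[(7/12)·log₂(7/12) + (1/6)·log₂(1/6) + (1/4)·log₂(1/4)]
  = 0.4536 + 0.4308 + 0.5000
  = 1.3844 bits

H(B|A) = 2.1957 - 1.3844 = 0.8113 bits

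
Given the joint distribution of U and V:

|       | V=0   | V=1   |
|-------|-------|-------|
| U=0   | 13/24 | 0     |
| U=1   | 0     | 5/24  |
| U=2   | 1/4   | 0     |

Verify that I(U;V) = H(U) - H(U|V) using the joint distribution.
Left side, from I(U;V) = H(U) + H(V) - H(U,V):
Marginal P(U) (row sums):
  P(U=0) = 13/24 + 0 = 13/24
  P(U=1) = 0 + 5/24 = 5/24
  P(U=2) = 1/4 + 0 = 1/4
Marginal P(V) (column sums):
  P(V=0) = 13/24 + 0 + 1/4 = 19/24
  P(V=1) = 0 + 5/24 + 0 = 5/24

H(U) = -[(13/24)·log₂(13/24) + (5/24)·log₂(5/24) + (1/4)·log₂(1/4)]
  = 0.4791 + 0.4715 + 0.5000
  = 1.4506 bits
H(V) = -[(19/24)·log₂(19/24) + (5/24)·log₂(5/24)]
  = 0.2668 + 0.4715
  = 0.7383 bits
H(U,V) = -[(13/24)·log₂(13/24) + (5/24)·log₂(5/24) + (1/4)·log₂(1/4)]
  = 0.4791 + 0.4715 + 0.5000
  = 1.4506 bits

I(U;V) = H(U) + H(V) - H(U,V)
  = 1.4506 + 0.7383 - 1.4506
  = 0.7383 bits

Right side, with H(U|V) computed directly from the conditional probabilities:
H(U|V) = -Σ P(U,V)·log₂ P(U|V), where P(U|V) = P(U,V) / P(V)
  (cells with P(U,V) = 0 contribute 0)
  (U=0,V=0): P(U|V) = (13/24)/(19/24) = 13/19;  -(13/24)·log₂(13/19) = 0.2966
  (U=1,V=1): P(U|V) = (5/24)/(5/24) = 1;  -(5/24)·log₂(1) = 0.0000
  (U=2,V=0): P(U|V) = (1/4)/(19/24) = 6/19;  -(1/4)·log₂(6/19) = 0.4157
H(U|V) = 0.2966 + 0.0000 + 0.4157
  = 0.7123 bits
H(U) - H(U|V) = 1.4506 - 0.7123 = 0.7383 bits

Both sides equal 0.7383 bits, so I(U;V) = H(U) - H(U|V) ✓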